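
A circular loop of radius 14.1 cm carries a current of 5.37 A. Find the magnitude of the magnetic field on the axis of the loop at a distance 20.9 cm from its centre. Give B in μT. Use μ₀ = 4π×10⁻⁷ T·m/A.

B ≈ 4.19 μT

On the axis of a circular loop, B = μ₀IR² / [2(R²+z²)^(3/2)].
R² + z² = (0.141)² + (0.209)² = 0.06356 m², and (R²+z²)^(3/2) = 1.60×10⁻² m³.
B = (4π×10⁻⁷ × 5.37 × 0.01988) / (2 × 1.60×10⁻²) = 4.19×10⁻⁶ T.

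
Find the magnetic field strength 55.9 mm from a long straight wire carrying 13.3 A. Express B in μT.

B ≈ 47.6 μT

For an infinitely long straight wire, B = μ₀I/(2πd).
B = (4π×10⁻⁷ × 13.3) / (2π × 0.0559) = 4.76×10⁻⁵ T.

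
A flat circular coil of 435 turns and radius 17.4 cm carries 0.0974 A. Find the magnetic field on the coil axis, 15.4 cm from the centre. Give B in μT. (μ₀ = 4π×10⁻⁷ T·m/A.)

B ≈ 64.2 μT

For an N-turn flat coil, B = Nμ₀IR²/[2(R²+z²)^(3/2)] with R = 0.174 m, z = 0.154 m.
B = 435 × 1.48×10⁻⁷ T = 6.42×10⁻⁵ T.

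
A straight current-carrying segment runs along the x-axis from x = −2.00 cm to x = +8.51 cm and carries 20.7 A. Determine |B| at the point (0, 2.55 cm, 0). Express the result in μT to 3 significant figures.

For a finite straight segment, B = (μ₀I/4πd)(sinθ₁ + sinθ₂), where θ₁, θ₂ are the angles from the perpendicular to each end.
The perpendicular distance is d = 0.0255 m; the end-offsets along the wire are a = 0.02 m and b = 0.0851 m.
sinθ₁ = 0.02/√(0.02²+0.0255²) = 0.6171; sinθ₂ = 0.0851/√(0.0851²+0.0255²) = 0.9579.
B = (4π×10⁻⁷ × 20.7) / (4π × 0.0255) × (0.6171 + 0.9579) = 1.28×10⁻⁴ T.

B ≈ 128 μT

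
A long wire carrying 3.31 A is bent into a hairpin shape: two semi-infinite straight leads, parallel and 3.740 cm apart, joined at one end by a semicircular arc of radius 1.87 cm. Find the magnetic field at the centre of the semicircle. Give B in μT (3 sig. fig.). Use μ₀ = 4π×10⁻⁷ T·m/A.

The semicircular arc contributes B_arc = μ₀I·π/(4πR) = μ₀I/(4R) = 5.56×10⁻⁵ T.
Each semi-infinite lead is at perpendicular distance R = 0.0187 m from the centre, with the perpendicular foot at its near end, so it contributes μ₀I/(4πR); both point the same way, together 3.54×10⁻⁵ T.
Arc and leads all point the same direction: B = 5.56×10⁻⁵ + 3.54×10⁻⁵ = 9.10×10⁻⁵ T.

B ≈ 91.0 μT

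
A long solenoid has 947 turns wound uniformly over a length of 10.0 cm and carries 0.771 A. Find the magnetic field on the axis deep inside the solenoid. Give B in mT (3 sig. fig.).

Inside a long solenoid, B = μ₀nI with n = 9470 turns/m.
B = 4π×10⁻⁷ × 9470 × 0.771 = 9.18×10⁻³ T.

B ≈ 9.18 mT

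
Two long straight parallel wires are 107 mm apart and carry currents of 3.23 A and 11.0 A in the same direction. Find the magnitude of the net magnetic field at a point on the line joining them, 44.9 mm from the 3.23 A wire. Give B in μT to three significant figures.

B ≈ 21.0 μT

Each long wire gives B = μ₀I/(2πd). Distances are d₁ = 0.0449 m and d₂ = 0.0621 m.
B₁ = 1.44×10⁻⁵ T, B₂ = 3.54×10⁻⁵ T.
Between parallel currents the two contributions point in opposite directions, so they subtract. B = |B₁ − B₂| = |1.44×10⁻⁵ − 3.54×10⁻⁵| = 2.10×10⁻⁵ T.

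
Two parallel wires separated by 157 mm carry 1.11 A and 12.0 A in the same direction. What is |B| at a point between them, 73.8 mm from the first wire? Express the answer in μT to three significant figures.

Each long wire gives B = μ₀I/(2πd). Distances are d₁ = 0.0738 m and d₂ = 0.0832 m.
B₁ = 3.01×10⁻⁶ T, B₂ = 2.88×10⁻⁵ T.
Between parallel currents the two contributions point in opposite directions, so they subtract. B = |B₁ − B₂| = |3.01×10⁻⁶ − 2.88×10⁻⁵| = 2.58×10⁻⁵ T.

B ≈ 25.8 μT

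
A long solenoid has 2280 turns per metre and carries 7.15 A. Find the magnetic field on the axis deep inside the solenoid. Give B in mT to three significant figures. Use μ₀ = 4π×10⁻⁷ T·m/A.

Inside a long solenoid, B = μ₀nI with n = 2280 turns/m.
B = 4π×10⁻⁷ × 2280 × 7.15 = 2.05×10⁻² T.

B ≈ 20.5 mT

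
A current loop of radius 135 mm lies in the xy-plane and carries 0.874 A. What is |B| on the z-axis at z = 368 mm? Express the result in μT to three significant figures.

B ≈ 0.166 μT

On the axis of a circular loop, B = μ₀IR² / [2(R²+z²)^(3/2)].
R² + z² = (0.135)² + (0.368)² = 0.1536 m², and (R²+z²)^(3/2) = 6.02×10⁻² m³.
B = (4π×10⁻⁷ × 0.874 × 0.01823) / (2 × 6.02×10⁻²) = 1.66×10⁻⁷ T.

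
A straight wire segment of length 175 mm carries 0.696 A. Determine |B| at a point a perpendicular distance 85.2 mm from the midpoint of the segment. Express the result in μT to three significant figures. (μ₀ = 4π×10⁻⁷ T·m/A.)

B ≈ 1.17 μT

For a finite straight segment, B = (μ₀I/4πd)(sinθ₁ + sinθ₂), where θ₁, θ₂ are the angles from the perpendicular to each end.
The perpendicular from the point meets the wire at its midpoint, so each end is L/2 = 0.0875 m away along the wire.
sinθ₁ = 0.0875/√(0.0875²+0.0852²) = 0.7165; sinθ₂ = 0.0875/√(0.0875²+0.0852²) = 0.7165.
B = (4π×10⁻⁷ × 0.696) / (4π × 0.0852) × (0.7165 + 0.7165) = 1.17×10⁻⁶ T.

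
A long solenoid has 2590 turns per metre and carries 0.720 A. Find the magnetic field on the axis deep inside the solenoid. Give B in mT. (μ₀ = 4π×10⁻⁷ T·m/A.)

B ≈ 2.34 mT

Inside a long solenoid, B = μ₀nI with n = 2590 turns/m.
B = 4π×10⁻⁷ × 2590 × 0.720 = 2.34×10⁻³ T.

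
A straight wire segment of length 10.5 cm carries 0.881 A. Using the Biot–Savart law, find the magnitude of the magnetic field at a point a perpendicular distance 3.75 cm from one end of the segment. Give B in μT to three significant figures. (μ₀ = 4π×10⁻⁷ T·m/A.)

B ≈ 2.21 μT

For a finite straight segment, B = (μ₀I/4πd)(sinθ₁ + sinθ₂), where θ₁, θ₂ are the angles from the perpendicular to each end.
The perpendicular foot is at one end, so the two end-offsets along the wire are 0 and L = 0.105 m.
sinθ₁ = 0/√(0²+0.0375²) = 0.0000; sinθ₂ = 0.105/√(0.105²+0.0375²) = 0.9417.
B = (4π×10⁻⁷ × 0.881) / (4π × 0.0375) × (0.0000 + 0.9417) = 2.21×10⁻⁶ T.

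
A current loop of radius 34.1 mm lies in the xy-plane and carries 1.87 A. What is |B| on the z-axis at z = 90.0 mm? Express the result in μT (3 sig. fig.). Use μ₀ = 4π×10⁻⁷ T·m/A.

On the axis of a circular loop, B = μ₀IR² / [2(R²+z²)^(3/2)].
R² + z² = (0.0341)² + (0.09)² = 0.009263 m², and (R²+z²)^(3/2) = 8.91×10⁻⁴ m³.
B = (4π×10⁻⁷ × 1.87 × 0.001163) / (2 × 8.91×10⁻⁴) = 1.53×10⁻⁶ T.

B ≈ 1.53 μT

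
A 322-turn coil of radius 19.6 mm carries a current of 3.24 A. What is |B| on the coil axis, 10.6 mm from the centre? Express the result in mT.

B ≈ 22.8 mT

For an N-turn flat coil, B = Nμ₀IR²/[2(R²+z²)^(3/2)] with R = 0.0196 m, z = 0.0106 m.
B = 322 × 7.07×10⁻⁵ T = 2.28×10⁻² T.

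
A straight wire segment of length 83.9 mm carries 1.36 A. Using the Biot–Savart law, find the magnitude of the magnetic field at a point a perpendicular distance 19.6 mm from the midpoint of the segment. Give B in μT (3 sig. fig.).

For a finite straight segment, B = (μ₀I/4πd)(sinθ₁ + sinθ₂), where θ₁, θ₂ are the angles from the perpendicular to each end.
The perpendicular from the point meets the wire at its midpoint, so each end is L/2 = 0.04195 m away along the wire.
sinθ₁ = 0.04195/√(0.04195²+0.0196²) = 0.9060; sinθ₂ = 0.04195/√(0.04195²+0.0196²) = 0.9060.
B = (4π×10⁻⁷ × 1.36) / (4π × 0.0196) × (0.9060 + 0.9060) = 1.26×10⁻⁵ T.

B ≈ 12.6 μT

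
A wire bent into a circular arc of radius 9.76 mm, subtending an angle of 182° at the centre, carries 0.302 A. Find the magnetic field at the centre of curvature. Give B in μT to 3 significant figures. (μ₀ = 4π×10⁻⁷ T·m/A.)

The Biot–Savart field of a circular arc at its centre is B = μ₀Iφ/(4πR), with φ = 3.176 rad.
B = (4π×10⁻⁷ × 0.302 × 3.176) / (4π × 0.00976) = 9.83×10⁻⁶ T.

B ≈ 9.83 μT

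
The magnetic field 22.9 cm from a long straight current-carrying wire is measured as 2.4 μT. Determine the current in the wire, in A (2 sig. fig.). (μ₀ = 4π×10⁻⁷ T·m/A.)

I ≈ 2.7 A

For a long straight wire B = μ₀I/(2πd), so I = 2πdB/μ₀.
I = 2π × 0.229 × 2.40×10⁻⁶ / (4π×10⁻⁷) = 2.75 A.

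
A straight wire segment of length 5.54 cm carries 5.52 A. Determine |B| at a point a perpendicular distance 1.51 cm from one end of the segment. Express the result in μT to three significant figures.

B ≈ 35.3 μT

For a finite straight segment, B = (μ₀I/4πd)(sinθ₁ + sinθ₂), where θ₁, θ₂ are the angles from the perpendicular to each end.
The perpendicular foot is at one end, so the two end-offsets along the wire are 0 and L = 0.0554 m.
sinθ₁ = 0/√(0²+0.0151²) = 0.0000; sinθ₂ = 0.0554/√(0.0554²+0.0151²) = 0.9648.
B = (4π×10⁻⁷ × 5.52) / (4π × 0.0151) × (0.0000 + 0.9648) = 3.53×10⁻⁵ T.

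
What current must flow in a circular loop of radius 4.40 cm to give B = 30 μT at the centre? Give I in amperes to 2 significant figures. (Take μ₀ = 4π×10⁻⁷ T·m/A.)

I ≈ 2.1 A

At the centre of a circular loop B = μ₀I/(2R), so I = 2RB/μ₀.
With R = 0.044 m, I = 2 × 0.044 × 3.00×10⁻⁵ / (4π×10⁻⁷) = 2.10 A.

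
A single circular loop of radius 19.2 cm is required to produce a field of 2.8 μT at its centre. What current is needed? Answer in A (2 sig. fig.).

At the centre of a circular loop B = μ₀I/(2R), so I = 2RB/μ₀.
With R = 0.192 m, I = 2 × 0.192 × 2.80×10⁻⁶ / (4π×10⁻⁷) = 0.856 A.

I ≈ 0.86 A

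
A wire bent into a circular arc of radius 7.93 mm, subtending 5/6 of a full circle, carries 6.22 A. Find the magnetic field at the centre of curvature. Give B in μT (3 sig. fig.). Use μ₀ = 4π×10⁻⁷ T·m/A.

B ≈ 411 μT

The Biot–Savart field of a circular arc at its centre is B = μ₀Iφ/(4πR), with φ = 5.236 rad.
B = (4π×10⁻⁷ × 6.22 × 5.236) / (4π × 0.00793) = 4.11×10⁻⁴ T.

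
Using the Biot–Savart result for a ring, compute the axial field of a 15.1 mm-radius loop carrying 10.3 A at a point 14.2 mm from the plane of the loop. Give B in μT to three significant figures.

B ≈ 166 μT

On the axis of a circular loop, B = μ₀IR² / [2(R²+z²)^(3/2)].
R² + z² = (0.0151)² + (0.0142)² = 0.0004296 m², and (R²+z²)^(3/2) = 8.91×10⁻⁶ m³.
B = (4π×10⁻⁷ × 10.3 × 0.000228) / (2 × 8.91×10⁻⁶) = 1.66×10⁻⁴ T.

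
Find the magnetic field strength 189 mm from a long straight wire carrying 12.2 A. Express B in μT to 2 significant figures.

For an infinitely long straight wire, B = μ₀I/(2πd).
B = (4π×10⁻⁷ × 12.2) / (2π × 0.189) = 1.29×10⁻⁵ T.

B ≈ 13 μT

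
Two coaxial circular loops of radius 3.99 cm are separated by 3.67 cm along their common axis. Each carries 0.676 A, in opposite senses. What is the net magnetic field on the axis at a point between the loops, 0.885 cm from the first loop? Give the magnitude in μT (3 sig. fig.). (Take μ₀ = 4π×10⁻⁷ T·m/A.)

B ≈ 4.04 μT

Each loop contributes B = μ₀IR²/[2(R²+z²)^(3/2)] on the axis, with z measured from that loop.
Loop 1 (z = 0.00885 m): B₁ = 9.91×10⁻⁶ T. Loop 2 (z = 0.02785 m): B₂ = 5.87×10⁻⁶ T.
The fields oppose: B = |B₁ − B₂| = 4.04×10⁻⁶ T.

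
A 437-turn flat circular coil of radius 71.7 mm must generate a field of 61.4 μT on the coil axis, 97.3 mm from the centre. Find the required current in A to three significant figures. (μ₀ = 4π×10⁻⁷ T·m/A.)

I ≈ 0.0768 A

For an N-turn coil, B = Nμ₀IR²/[2(R²+z²)^(3/2)] with R = 0.0717 m, z = 0.0973 m, so I = 2B(R²+z²)^(3/2)/(Nμ₀R²) = 2 × 6.14×10⁻⁵ × 1.77×10⁻³ / (437 × 4π×10⁻⁷ × 0.005141) = 7.68×10⁻² A.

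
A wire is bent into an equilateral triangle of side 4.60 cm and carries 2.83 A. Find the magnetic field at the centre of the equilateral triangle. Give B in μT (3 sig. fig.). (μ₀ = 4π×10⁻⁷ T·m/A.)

Each side is a finite straight segment at perpendicular distance d = a/(2 tan(π/3)) = 0.01328 m from the centre, with end-angles ±π/3.
One side contributes B₁ = (μ₀I/4πd)·2 sin(π/3) = 3.69×10⁻⁵ T.
All 3 sides add in the same direction: B = 3 × 3.69×10⁻⁵ = 1.11×10⁻⁴ T.

B ≈ 111 μT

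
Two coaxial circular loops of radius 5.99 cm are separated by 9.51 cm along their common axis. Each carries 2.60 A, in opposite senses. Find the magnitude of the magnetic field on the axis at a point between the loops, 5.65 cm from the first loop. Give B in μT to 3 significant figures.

Each loop contributes B = μ₀IR²/[2(R²+z²)^(3/2)] on the axis, with z measured from that loop.
Loop 1 (z = 0.0565 m): B₁ = 1.05×10⁻⁵ T. Loop 2 (z = 0.0386 m): B₂ = 1.62×10⁻⁵ T.
The fields oppose: B = |B₁ − B₂| = 5.70×10⁻⁶ T.

B ≈ 5.70 μT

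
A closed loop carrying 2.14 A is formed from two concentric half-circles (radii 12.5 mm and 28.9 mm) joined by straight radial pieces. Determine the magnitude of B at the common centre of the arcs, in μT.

B ≈ 30.5 μT

The radial connectors point toward the centre, so dl × r̂ = 0 and they contribute nothing.
Each semicircle gives μ₀I/(4R): inner arc 5.38×10⁻⁵ T, outer arc 2.33×10⁻⁵ T.
The two arcs carry current in opposite angular senses, so their fields oppose: B = |5.38×10⁻⁵ − 2.33×10⁻⁵| = 3.05×10⁻⁵ T.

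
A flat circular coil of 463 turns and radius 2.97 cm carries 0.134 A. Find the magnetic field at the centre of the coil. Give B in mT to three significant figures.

For an N-turn flat coil, B = Nμ₀I/(2R) with R = 0.0297 m.
B = 463 × 2.83×10⁻⁶ T = 1.31×10⁻³ T.

B ≈ 1.31 mT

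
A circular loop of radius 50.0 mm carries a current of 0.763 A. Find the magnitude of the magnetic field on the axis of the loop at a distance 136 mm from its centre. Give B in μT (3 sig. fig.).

On the axis of a circular loop, B = μ₀IR² / [2(R²+z²)^(3/2)].
R² + z² = (0.05)² + (0.136)² = 0.021 m², and (R²+z²)^(3/2) = 3.04×10⁻³ m³.
B = (4π×10⁻⁷ × 0.763 × 0.0025) / (2 × 3.04×10⁻³) = 3.94×10⁻⁷ T.

B ≈ 0.394 μT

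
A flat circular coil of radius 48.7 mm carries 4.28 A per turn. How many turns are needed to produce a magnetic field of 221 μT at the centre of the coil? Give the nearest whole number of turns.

N = 4

For an N-turn coil, B = Nμ₀I/(2R). A single turn gives B₁ = 5.52×10⁻⁵ T with R = 0.0487 m.
N = B/B₁ = 2.21×10⁻⁴ / 5.52×10⁻⁵ = 4.00.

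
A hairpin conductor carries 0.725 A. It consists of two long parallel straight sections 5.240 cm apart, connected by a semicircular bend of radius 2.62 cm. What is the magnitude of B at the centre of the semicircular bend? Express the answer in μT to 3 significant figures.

The semicircular arc contributes B_arc = μ₀I·π/(4πR) = μ₀I/(4R) = 8.69×10⁻⁶ T.
Each semi-infinite lead is at perpendicular distance R = 0.0262 m from the centre, with the perpendicular foot at its near end, so it contributes μ₀I/(4πR); both point the same way, together 5.53×10⁻⁶ T.
Arc and leads all point the same direction: B = 8.69×10⁻⁶ + 5.53×10⁻⁶ = 1.42×10⁻⁵ T.

B ≈ 14.2 μT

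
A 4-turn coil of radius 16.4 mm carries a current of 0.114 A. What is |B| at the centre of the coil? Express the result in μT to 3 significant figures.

B ≈ 17.5 μT

For an N-turn flat coil, B = Nμ₀I/(2R) with R = 0.0164 m.
B = 4 × 4.37×10⁻⁶ T = 1.75×10⁻⁵ T.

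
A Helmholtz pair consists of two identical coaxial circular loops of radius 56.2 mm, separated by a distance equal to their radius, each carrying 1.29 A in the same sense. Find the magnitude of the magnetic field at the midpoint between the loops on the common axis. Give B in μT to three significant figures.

B ≈ 20.6 μT

Each loop contributes B = μ₀IR²/[2(R²+z²)^(3/2)] on the axis, with z measured from that loop.
Loop 1 (z = 0.0281 m): B₁ = 1.03×10⁻⁵ T. Loop 2 (z = 0.0281 m): B₂ = 1.03×10⁻⁵ T.
The fields add: B = B₁ + B₂ = 2.06×10⁻⁵ T.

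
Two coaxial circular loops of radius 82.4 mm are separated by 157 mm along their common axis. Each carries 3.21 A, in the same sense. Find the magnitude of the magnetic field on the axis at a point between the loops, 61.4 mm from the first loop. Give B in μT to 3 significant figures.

B ≈ 19.4 μT

Each loop contributes B = μ₀IR²/[2(R²+z²)^(3/2)] on the axis, with z measured from that loop.
Loop 1 (z = 0.0614 m): B₁ = 1.26×10⁻⁵ T. Loop 2 (z = 0.0956 m): B₂ = 6.81×10⁻⁶ T.
The fields add: B = B₁ + B₂ = 1.94×10⁻⁵ T.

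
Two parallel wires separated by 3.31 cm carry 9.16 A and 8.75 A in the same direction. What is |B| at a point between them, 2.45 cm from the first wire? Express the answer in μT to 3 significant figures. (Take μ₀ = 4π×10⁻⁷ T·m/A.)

B ≈ 129 μT

Each long wire gives B = μ₀I/(2πd). Distances are d₁ = 0.0245 m and d₂ = 0.0086 m.
B₁ = 7.48×10⁻⁵ T, B₂ = 2.03×10⁻⁴ T.
Between parallel currents the two contributions point in opposite directions, so they subtract. B = |B₁ − B₂| = |7.48×10⁻⁵ − 2.03×10⁻⁴| = 1.29×10⁻⁴ T.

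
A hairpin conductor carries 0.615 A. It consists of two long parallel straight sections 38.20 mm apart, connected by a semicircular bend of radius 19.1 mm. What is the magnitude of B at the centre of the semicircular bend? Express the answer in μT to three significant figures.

The semicircular arc contributes B_arc = μ₀I·π/(4πR) = μ₀I/(4R) = 1.01×10⁻⁵ T.
Each semi-infinite lead is at perpendicular distance R = 0.0191 m from the centre, with the perpendicular foot at its near end, so it contributes μ₀I/(4πR); both point the same way, together 6.44×10⁻⁶ T.
Arc and leads all point the same direction: B = 1.01×10⁻⁵ + 6.44×10⁻⁶ = 1.66×10⁻⁵ T.

B ≈ 16.6 μT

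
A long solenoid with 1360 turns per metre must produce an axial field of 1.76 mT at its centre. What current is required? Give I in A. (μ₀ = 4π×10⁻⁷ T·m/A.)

Inside a long solenoid B = μ₀nI with n = 1360 m⁻¹, so I = B/(μ₀n).
I = 1.76×10⁻³ / (4π×10⁻⁷ × 1360) = 1.03 A.

I ≈ 1.03 A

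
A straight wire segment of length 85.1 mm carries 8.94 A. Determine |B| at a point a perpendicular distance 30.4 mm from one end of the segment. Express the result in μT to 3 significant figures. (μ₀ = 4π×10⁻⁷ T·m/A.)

B ≈ 27.7 μT

For a finite straight segment, B = (μ₀I/4πd)(sinθ₁ + sinθ₂), where θ₁, θ₂ are the angles from the perpendicular to each end.
The perpendicular foot is at one end, so the two end-offsets along the wire are 0 and L = 0.0851 m.
sinθ₁ = 0/√(0²+0.0304²) = 0.0000; sinθ₂ = 0.0851/√(0.0851²+0.0304²) = 0.9417.
B = (4π×10⁻⁷ × 8.94) / (4π × 0.0304) × (0.0000 + 0.9417) = 2.77×10⁻⁵ T.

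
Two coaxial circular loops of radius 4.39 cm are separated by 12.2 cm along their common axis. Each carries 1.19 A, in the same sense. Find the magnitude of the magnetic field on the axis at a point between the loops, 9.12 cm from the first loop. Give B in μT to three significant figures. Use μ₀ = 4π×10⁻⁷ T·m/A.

B ≈ 10.7 μT

Each loop contributes B = μ₀IR²/[2(R²+z²)^(3/2)] on the axis, with z measured from that loop.
Loop 1 (z = 0.0912 m): B₁ = 1.39×10⁻⁶ T. Loop 2 (z = 0.0308 m): B₂ = 9.34×10⁻⁶ T.
The fields add: B = B₁ + B₂ = 1.07×10⁻⁵ T.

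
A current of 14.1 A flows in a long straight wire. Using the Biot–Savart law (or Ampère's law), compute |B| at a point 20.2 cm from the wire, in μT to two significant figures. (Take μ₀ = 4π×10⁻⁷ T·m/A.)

For an infinitely long straight wire, B = μ₀I/(2πd).
B = (4π×10⁻⁷ × 14.1) / (2π × 0.202) = 1.40×10⁻⁵ T.

B ≈ 14 μT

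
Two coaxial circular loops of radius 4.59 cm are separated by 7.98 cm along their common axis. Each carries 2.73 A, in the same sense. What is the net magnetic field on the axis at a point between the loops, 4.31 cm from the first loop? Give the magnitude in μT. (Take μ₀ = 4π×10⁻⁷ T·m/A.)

B ≈ 32.3 μT

Each loop contributes B = μ₀IR²/[2(R²+z²)^(3/2)] on the axis, with z measured from that loop.
Loop 1 (z = 0.0431 m): B₁ = 1.45×10⁻⁵ T. Loop 2 (z = 0.0367 m): B₂ = 1.78×10⁻⁵ T.
The fields add: B = B₁ + B₂ = 3.23×10⁻⁵ T.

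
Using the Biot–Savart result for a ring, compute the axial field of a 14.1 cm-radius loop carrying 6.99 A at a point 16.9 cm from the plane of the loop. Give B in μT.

B ≈ 8.19 μT

On the axis of a circular loop, B = μ₀IR² / [2(R²+z²)^(3/2)].
R² + z² = (0.141)² + (0.169)² = 0.04844 m², and (R²+z²)^(3/2) = 1.07×10⁻² m³.
B = (4π×10⁻⁷ × 6.99 × 0.01988) / (2 × 1.07×10⁻²) = 8.19×10⁻⁶ T.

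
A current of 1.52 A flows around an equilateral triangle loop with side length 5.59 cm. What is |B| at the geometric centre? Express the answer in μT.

B ≈ 48.9 μT

Each side is a finite straight segment at perpendicular distance d = a/(2 tan(π/3)) = 0.01614 m from the centre, with end-angles ±π/3.
One side contributes B₁ = (μ₀I/4πd)·2 sin(π/3) = 1.63×10⁻⁵ T.
All 3 sides add in the same direction: B = 3 × 1.63×10⁻⁵ = 4.89×10⁻⁵ T.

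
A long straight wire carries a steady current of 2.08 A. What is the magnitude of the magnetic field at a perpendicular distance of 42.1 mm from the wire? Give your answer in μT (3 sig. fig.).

For an infinitely long straight wire, B = μ₀I/(2πd).
B = (4π×10⁻⁷ × 2.08) / (2π × 0.0421) = 9.88×10⁻⁶ T.

B ≈ 9.88 μT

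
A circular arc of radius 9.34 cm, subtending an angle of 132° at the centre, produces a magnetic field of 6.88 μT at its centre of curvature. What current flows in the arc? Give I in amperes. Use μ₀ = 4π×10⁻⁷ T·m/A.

I ≈ 2.79 A

For a circular arc, B = μ₀Iφ/(4πR) with φ in radians; here φ = 2.304 rad.
So I = 4πRB/(μ₀φ) = 4π × 0.0934 × 6.88×10⁻⁶ / (4π×10⁻⁷ × 2.304) = 2.79 A.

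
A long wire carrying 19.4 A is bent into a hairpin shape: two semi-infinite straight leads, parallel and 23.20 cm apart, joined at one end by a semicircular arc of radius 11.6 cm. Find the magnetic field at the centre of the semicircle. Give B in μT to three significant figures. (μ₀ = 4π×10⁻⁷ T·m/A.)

The semicircular arc contributes B_arc = μ₀I·π/(4πR) = μ₀I/(4R) = 5.25×10⁻⁵ T.
Each semi-infinite lead is at perpendicular distance R = 0.116 m from the centre, with the perpendicular foot at its near end, so it contributes μ₀I/(4πR); both point the same way, together 3.34×10⁻⁵ T.
Arc and leads all point the same direction: B = 5.25×10⁻⁵ + 3.34×10⁻⁵ = 8.60×10⁻⁵ T.

B ≈ 86.0 μT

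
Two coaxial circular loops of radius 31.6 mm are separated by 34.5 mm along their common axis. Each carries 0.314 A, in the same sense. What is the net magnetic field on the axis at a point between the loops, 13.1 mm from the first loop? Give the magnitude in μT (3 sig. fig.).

Each loop contributes B = μ₀IR²/[2(R²+z²)^(3/2)] on the axis, with z measured from that loop.
Loop 1 (z = 0.0131 m): B₁ = 4.92×10⁻⁶ T. Loop 2 (z = 0.0214 m): B₂ = 3.54×10⁻⁶ T.
The fields add: B = B₁ + B₂ = 8.47×10⁻⁶ T.

B ≈ 8.47 μT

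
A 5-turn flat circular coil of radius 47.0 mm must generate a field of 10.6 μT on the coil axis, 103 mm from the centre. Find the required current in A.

For an N-turn coil, B = Nμ₀IR²/[2(R²+z²)^(3/2)] with R = 0.047 m, z = 0.103 m, so I = 2B(R²+z²)^(3/2)/(Nμ₀R²) = 2 × 1.06×10⁻⁵ × 1.45×10⁻³ / (5 × 4π×10⁻⁷ × 0.002209) = 2.22 A.

I ≈ 2.22 A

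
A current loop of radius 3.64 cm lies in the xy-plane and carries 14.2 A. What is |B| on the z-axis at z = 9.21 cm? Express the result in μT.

On the axis of a circular loop, B = μ₀IR² / [2(R²+z²)^(3/2)].
R² + z² = (0.0364)² + (0.0921)² = 0.009807 m², and (R²+z²)^(3/2) = 9.71×10⁻⁴ m³.
B = (4π×10⁻⁷ × 14.2 × 0.001325) / (2 × 9.71×10⁻⁴) = 1.22×10⁻⁵ T.

B ≈ 12.2 μT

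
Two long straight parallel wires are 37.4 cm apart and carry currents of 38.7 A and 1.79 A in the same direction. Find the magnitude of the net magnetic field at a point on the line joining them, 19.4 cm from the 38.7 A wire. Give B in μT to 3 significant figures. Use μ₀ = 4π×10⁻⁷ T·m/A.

Each long wire gives B = μ₀I/(2πd). Distances are d₁ = 0.194 m and d₂ = 0.18 m.
B₁ = 3.99×10⁻⁵ T, B₂ = 1.99×10⁻⁶ T.
Between parallel currents the two contributions point in opposite directions, so they subtract. B = |B₁ − B₂| = |3.99×10⁻⁵ − 1.99×10⁻⁶| = 3.79×10⁻⁵ T.

B ≈ 37.9 μT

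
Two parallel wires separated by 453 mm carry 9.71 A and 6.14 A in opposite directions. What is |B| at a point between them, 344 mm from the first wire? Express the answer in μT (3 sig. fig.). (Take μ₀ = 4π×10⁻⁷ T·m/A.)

Each long wire gives B = μ₀I/(2πd). Distances are d₁ = 0.344 m and d₂ = 0.109 m.
B₁ = 5.65×10⁻⁶ T, B₂ = 1.13×10⁻⁵ T.
Between antiparallel currents both contributions point the same way, so they add. B = B₁ + B₂ = 5.65×10⁻⁶ + 1.13×10⁻⁵ = 1.69×10⁻⁵ T.

B ≈ 16.9 μT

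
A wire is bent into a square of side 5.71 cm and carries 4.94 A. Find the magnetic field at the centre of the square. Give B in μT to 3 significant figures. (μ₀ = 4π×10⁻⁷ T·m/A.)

B ≈ 97.9 μT

Each side is a finite straight segment at perpendicular distance d = a/(2 tan(π/4)) = 0.02855 m from the centre, with end-angles ±π/4.
One side contributes B₁ = (μ₀I/4πd)·2 sin(π/4) = 2.45×10⁻⁵ T.
All 4 sides add in the same direction: B = 4 × 2.45×10⁻⁵ = 9.79×10⁻⁵ T.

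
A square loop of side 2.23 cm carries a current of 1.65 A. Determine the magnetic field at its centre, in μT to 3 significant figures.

B ≈ 83.7 μT

Each side is a finite straight segment at perpendicular distance d = a/(2 tan(π/4)) = 0.01115 m from the centre, with end-angles ±π/4.
One side contributes B₁ = (μ₀I/4πd)·2 sin(π/4) = 2.09×10⁻⁵ T.
All 4 sides add in the same direction: B = 4 × 2.09×10⁻⁵ = 8.37×10⁻⁵ T.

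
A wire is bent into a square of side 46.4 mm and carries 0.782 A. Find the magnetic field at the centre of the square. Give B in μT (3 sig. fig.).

B ≈ 19.1 μT

Each side is a finite straight segment at perpendicular distance d = a/(2 tan(π/4)) = 0.0232 m from the centre, with end-angles ±π/4.
One side contributes B₁ = (μ₀I/4πd)·2 sin(π/4) = 4.77×10⁻⁶ T.
All 4 sides add in the same direction: B = 4 × 4.77×10⁻⁶ = 1.91×10⁻⁵ T.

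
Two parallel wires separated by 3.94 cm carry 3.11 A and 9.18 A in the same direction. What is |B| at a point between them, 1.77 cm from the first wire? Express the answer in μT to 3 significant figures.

Each long wire gives B = μ₀I/(2πd). Distances are d₁ = 0.0177 m and d₂ = 0.0217 m.
B₁ = 3.51×10⁻⁵ T, B₂ = 8.46×10⁻⁵ T.
Between parallel currents the two contributions point in opposite directions, so they subtract. B = |B₁ − B₂| = |3.51×10⁻⁵ − 8.46×10⁻⁵| = 4.95×10⁻⁵ T.

B ≈ 49.5 μT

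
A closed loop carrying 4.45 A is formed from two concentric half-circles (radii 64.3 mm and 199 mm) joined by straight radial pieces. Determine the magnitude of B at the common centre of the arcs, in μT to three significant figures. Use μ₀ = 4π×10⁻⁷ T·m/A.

B ≈ 14.7 μT

The radial connectors point toward the centre, so dl × r̂ = 0 and they contribute nothing.
Each semicircle gives μ₀I/(4R): inner arc 2.17×10⁻⁵ T, outer arc 7.03×10⁻⁶ T.
The two arcs carry current in opposite angular senses, so their fields oppose: B = |2.17×10⁻⁵ − 7.03×10⁻⁶| = 1.47×10⁻⁵ T.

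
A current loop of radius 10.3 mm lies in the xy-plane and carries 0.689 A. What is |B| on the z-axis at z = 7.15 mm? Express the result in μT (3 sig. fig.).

On the axis of a circular loop, B = μ₀IR² / [2(R²+z²)^(3/2)].
R² + z² = (0.0103)² + (0.00715)² = 0.0001572 m², and (R²+z²)^(3/2) = 1.97×10⁻⁶ m³.
B = (4π×10⁻⁷ × 0.689 × 0.0001061) / (2 × 1.97×10⁻⁶) = 2.33×10⁻⁵ T.

B ≈ 23.3 μT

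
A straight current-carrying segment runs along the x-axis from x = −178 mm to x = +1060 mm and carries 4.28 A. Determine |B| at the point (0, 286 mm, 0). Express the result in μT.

B ≈ 2.24 μT

For a finite straight segment, B = (μ₀I/4πd)(sinθ₁ + sinθ₂), where θ₁, θ₂ are the angles from the perpendicular to each end.
The perpendicular distance is d = 0.286 m; the end-offsets along the wire are a = 0.178 m and b = 1.06 m.
sinθ₁ = 0.178/√(0.178²+0.286²) = 0.5284; sinθ₂ = 1.06/√(1.06²+0.286²) = 0.9655.
B = (4π×10⁻⁷ × 4.28) / (4π × 0.286) × (0.5284 + 0.9655) = 2.24×10⁻⁶ T.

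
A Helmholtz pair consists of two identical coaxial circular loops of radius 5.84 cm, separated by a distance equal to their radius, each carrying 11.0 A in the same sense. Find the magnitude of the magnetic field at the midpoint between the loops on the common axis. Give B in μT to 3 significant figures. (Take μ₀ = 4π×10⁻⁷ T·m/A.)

Each loop contributes B = μ₀IR²/[2(R²+z²)^(3/2)] on the axis, with z measured from that loop.
Loop 1 (z = 0.0292 m): B₁ = 8.47×10⁻⁵ T. Loop 2 (z = 0.0292 m): B₂ = 8.47×10⁻⁵ T.
The fields add: B = B₁ + B₂ = 1.69×10⁻⁴ T.

B ≈ 169 μT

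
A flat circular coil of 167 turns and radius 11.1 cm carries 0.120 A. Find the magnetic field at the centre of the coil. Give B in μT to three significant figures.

For an N-turn flat coil, B = Nμ₀I/(2R) with R = 0.111 m.
B = 167 × 6.79×10⁻⁷ T = 1.13×10⁻⁴ T.

B ≈ 113 μT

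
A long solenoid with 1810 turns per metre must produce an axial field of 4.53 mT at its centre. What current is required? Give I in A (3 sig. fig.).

I ≈ 1.99 A

Inside a long solenoid B = μ₀nI with n = 1810 m⁻¹, so I = B/(μ₀n).
I = 4.53×10⁻³ / (4π×10⁻⁷ × 1810) = 1.99 A.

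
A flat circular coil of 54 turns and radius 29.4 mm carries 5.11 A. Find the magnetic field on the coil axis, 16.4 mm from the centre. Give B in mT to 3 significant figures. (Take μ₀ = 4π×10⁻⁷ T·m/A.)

B ≈ 3.93 mT

For an N-turn flat coil, B = Nμ₀IR²/[2(R²+z²)^(3/2)] with R = 0.0294 m, z = 0.0164 m.
B = 54 × 7.27×10⁻⁵ T = 3.93×10⁻³ T.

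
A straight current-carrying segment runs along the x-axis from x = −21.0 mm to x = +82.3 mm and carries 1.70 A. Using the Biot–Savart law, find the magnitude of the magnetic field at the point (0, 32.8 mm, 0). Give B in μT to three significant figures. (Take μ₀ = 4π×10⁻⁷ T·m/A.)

For a finite straight segment, B = (μ₀I/4πd)(sinθ₁ + sinθ₂), where θ₁, θ₂ are the angles from the perpendicular to each end.
The perpendicular distance is d = 0.0328 m; the end-offsets along the wire are a = 0.021 m and b = 0.0823 m.
sinθ₁ = 0.021/√(0.021²+0.0328²) = 0.5392; sinθ₂ = 0.0823/√(0.0823²+0.0328²) = 0.9289.
B = (4π×10⁻⁷ × 1.70) / (4π × 0.0328) × (0.5392 + 0.9289) = 7.61×10⁻⁶ T.

B ≈ 7.61 μT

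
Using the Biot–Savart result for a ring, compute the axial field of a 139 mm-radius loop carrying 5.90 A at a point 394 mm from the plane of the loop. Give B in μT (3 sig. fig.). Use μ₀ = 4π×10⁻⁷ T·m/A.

B ≈ 0.982 μT

On the axis of a circular loop, B = μ₀IR² / [2(R²+z²)^(3/2)].
R² + z² = (0.139)² + (0.394)² = 0.1746 m², and (R²+z²)^(3/2) = 7.29×10⁻² m³.
B = (4π×10⁻⁷ × 5.90 × 0.01932) / (2 × 7.29×10⁻²) = 9.82×10⁻⁷ T.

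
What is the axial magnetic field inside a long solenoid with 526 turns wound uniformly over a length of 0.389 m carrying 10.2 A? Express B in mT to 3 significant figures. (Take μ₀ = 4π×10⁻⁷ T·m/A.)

B ≈ 17.3 mT

Inside a long solenoid, B = μ₀nI with n = 1352 turns/m.
B = 4π×10⁻⁷ × 1352 × 10.2 = 1.73×10⁻² T.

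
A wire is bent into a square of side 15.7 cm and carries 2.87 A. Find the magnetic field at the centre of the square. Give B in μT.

Each side is a finite straight segment at perpendicular distance d = a/(2 tan(π/4)) = 0.0785 m from the centre, with end-angles ±π/4.
One side contributes B₁ = (μ₀I/4πd)·2 sin(π/4) = 5.17×10⁻⁶ T.
All 4 sides add in the same direction: B = 4 × 5.17×10⁻⁶ = 2.07×10⁻⁵ T.

B ≈ 20.7 μT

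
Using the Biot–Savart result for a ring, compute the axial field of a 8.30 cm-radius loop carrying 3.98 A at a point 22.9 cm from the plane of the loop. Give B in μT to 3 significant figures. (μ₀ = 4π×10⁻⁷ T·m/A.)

B ≈ 1.19 μT

On the axis of a circular loop, B = μ₀IR² / [2(R²+z²)^(3/2)].
R² + z² = (0.083)² + (0.229)² = 0.05933 m², and (R²+z²)^(3/2) = 1.45×10⁻² m³.
B = (4π×10⁻⁷ × 3.98 × 0.006889) / (2 × 1.45×10⁻²) = 1.19×10⁻⁶ T.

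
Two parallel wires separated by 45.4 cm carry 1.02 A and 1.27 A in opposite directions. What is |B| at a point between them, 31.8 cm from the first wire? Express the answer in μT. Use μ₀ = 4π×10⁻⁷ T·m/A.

B ≈ 2.51 μT

Each long wire gives B = μ₀I/(2πd). Distances are d₁ = 0.318 m and d₂ = 0.136 m.
B₁ = 6.42×10⁻⁷ T, B₂ = 1.87×10⁻⁶ T.
Between antiparallel currents both contributions point the same way, so they add. B = B₁ + B₂ = 6.42×10⁻⁷ + 1.87×10⁻⁶ = 2.51×10⁻⁶ T.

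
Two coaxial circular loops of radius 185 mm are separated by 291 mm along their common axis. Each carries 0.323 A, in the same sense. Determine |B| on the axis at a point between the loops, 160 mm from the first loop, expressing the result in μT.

Each loop contributes B = μ₀IR²/[2(R²+z²)^(3/2)] on the axis, with z measured from that loop.
Loop 1 (z = 0.16 m): B₁ = 4.75×10⁻⁷ T. Loop 2 (z = 0.131 m): B₂ = 5.96×10⁻⁷ T.
The fields add: B = B₁ + B₂ = 1.07×10⁻⁶ T.

B ≈ 1.07 μT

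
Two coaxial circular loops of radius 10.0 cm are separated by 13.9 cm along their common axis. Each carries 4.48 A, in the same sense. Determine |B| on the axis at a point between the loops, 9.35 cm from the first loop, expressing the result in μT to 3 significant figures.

Each loop contributes B = μ₀IR²/[2(R²+z²)^(3/2)] on the axis, with z measured from that loop.
Loop 1 (z = 0.0935 m): B₁ = 1.10×10⁻⁵ T. Loop 2 (z = 0.0455 m): B₂ = 2.12×10⁻⁵ T.
The fields add: B = B₁ + B₂ = 3.22×10⁻⁵ T.

B ≈ 32.2 μT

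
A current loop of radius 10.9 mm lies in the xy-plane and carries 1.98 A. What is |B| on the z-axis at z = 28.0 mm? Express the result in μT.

B ≈ 5.45 μT

On the axis of a circular loop, B = μ₀IR² / [2(R²+z²)^(3/2)].
R² + z² = (0.0109)² + (0.028)² = 0.0009028 m², and (R²+z²)^(3/2) = 2.71×10⁻⁵ m³.
B = (4π×10⁻⁷ × 1.98 × 0.0001188) / (2 × 2.71×10⁻⁵) = 5.45×10⁻⁶ T.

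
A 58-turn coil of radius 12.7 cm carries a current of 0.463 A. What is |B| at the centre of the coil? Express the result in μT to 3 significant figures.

For an N-turn flat coil, B = Nμ₀I/(2R) with R = 0.127 m.
B = 58 × 2.29×10⁻⁶ T = 1.33×10⁻⁴ T.

B ≈ 133 μT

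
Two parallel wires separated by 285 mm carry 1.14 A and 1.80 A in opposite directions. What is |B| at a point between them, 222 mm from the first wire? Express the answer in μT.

B ≈ 6.74 μT

Each long wire gives B = μ₀I/(2πd). Distances are d₁ = 0.222 m and d₂ = 0.063 m.
B₁ = 1.03×10⁻⁶ T, B₂ = 5.71×10⁻⁶ T.
Between antiparallel currents both contributions point the same way, so they add. B = B₁ + B₂ = 1.03×10⁻⁶ + 5.71×10⁻⁶ = 6.74×10⁻⁶ T.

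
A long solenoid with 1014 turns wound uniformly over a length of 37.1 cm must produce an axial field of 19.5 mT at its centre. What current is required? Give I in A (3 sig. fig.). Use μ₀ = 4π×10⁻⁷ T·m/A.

Inside a long solenoid B = μ₀nI with n = 2733 m⁻¹, so I = B/(μ₀n).
I = 1.95×10⁻² / (4π×10⁻⁷ × 2733) = 5.68 A.

I ≈ 5.68 A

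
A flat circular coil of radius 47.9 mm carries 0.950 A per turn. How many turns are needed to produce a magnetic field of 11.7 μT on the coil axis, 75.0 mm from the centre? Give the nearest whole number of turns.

N = 6

For an N-turn coil, B = Nμ₀IR²/[2(R²+z²)^(3/2)]. A single turn gives B₁ = 1.94×10⁻⁶ T with R = 0.0479 m, z = 0.075 m.
N = B/B₁ = 1.17×10⁻⁵ / 1.94×10⁻⁶ = 6.02.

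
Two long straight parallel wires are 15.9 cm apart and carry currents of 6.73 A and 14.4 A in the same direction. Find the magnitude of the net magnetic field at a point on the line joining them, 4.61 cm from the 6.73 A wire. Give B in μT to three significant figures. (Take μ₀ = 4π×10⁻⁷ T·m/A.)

Each long wire gives B = μ₀I/(2πd). Distances are d₁ = 0.0461 m and d₂ = 0.1129 m.
B₁ = 2.92×10⁻⁵ T, B₂ = 2.55×10⁻⁵ T.
Between parallel currents the two contributions point in opposite directions, so they subtract. B = |B₁ − B₂| = |2.92×10⁻⁵ − 2.55×10⁻⁵| = 3.69×10⁻⁶ T.

B ≈ 3.69 μT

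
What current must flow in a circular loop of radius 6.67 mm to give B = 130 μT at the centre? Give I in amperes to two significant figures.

At the centre of a circular loop B = μ₀I/(2R), so I = 2RB/μ₀.
With R = 0.00667 m, I = 2 × 0.00667 × 1.30×10⁻⁴ / (4π×10⁻⁷) = 1.38 A.

I ≈ 1.4 A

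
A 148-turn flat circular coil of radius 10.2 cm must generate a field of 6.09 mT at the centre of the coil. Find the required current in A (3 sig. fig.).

For an N-turn coil, B = Nμ₀I/(2R) with R = 0.102 m, so I = 2RB/(Nμ₀) = 2 × 0.102 × 6.09×10⁻³ / (148 × 4π×10⁻⁷) = 6.68 A.

I ≈ 6.68 A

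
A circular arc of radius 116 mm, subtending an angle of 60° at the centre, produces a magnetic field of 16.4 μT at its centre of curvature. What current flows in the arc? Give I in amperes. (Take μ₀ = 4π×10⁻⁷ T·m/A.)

I ≈ 18.2 A

For a circular arc, B = μ₀Iφ/(4πR) with φ in radians; here φ = 1.047 rad.
So I = 4πRB/(μ₀φ) = 4π × 0.116 × 1.64×10⁻⁵ / (4π×10⁻⁷ × 1.047) = 18.2 A.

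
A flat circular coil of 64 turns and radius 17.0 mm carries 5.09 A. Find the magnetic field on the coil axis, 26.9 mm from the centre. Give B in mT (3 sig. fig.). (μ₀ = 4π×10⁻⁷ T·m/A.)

For an N-turn flat coil, B = Nμ₀IR²/[2(R²+z²)^(3/2)] with R = 0.017 m, z = 0.0269 m.
B = 64 × 2.87×10⁻⁵ T = 1.84×10⁻³ T.

B ≈ 1.84 mT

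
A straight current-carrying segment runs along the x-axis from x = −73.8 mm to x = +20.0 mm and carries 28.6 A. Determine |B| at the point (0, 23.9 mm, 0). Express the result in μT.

For a finite straight segment, B = (μ₀I/4πd)(sinθ₁ + sinθ₂), where θ₁, θ₂ are the angles from the perpendicular to each end.
The perpendicular distance is d = 0.0239 m; the end-offsets along the wire are a = 0.0738 m and b = 0.02 m.
sinθ₁ = 0.0738/√(0.0738²+0.0239²) = 0.9514; sinθ₂ = 0.02/√(0.02²+0.0239²) = 0.6418.
B = (4π×10⁻⁷ × 28.6) / (4π × 0.0239) × (0.9514 + 0.6418) = 1.91×10⁻⁴ T.

B ≈ 191 μT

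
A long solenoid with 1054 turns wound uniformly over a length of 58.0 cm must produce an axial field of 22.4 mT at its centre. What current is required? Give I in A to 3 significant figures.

I ≈ 9.81 A

Inside a long solenoid B = μ₀nI with n = 1817 m⁻¹, so I = B/(μ₀n).
I = 2.24×10⁻² / (4π×10⁻⁷ × 1817) = 9.81 A.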